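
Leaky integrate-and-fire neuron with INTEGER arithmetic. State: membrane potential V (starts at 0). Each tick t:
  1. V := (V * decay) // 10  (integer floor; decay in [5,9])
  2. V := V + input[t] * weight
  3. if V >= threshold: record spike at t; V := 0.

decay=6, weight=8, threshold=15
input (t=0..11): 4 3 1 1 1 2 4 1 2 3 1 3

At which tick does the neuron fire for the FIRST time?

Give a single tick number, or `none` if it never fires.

t=0: input=4 -> V=0 FIRE
t=1: input=3 -> V=0 FIRE
t=2: input=1 -> V=8
t=3: input=1 -> V=12
t=4: input=1 -> V=0 FIRE
t=5: input=2 -> V=0 FIRE
t=6: input=4 -> V=0 FIRE
t=7: input=1 -> V=8
t=8: input=2 -> V=0 FIRE
t=9: input=3 -> V=0 FIRE
t=10: input=1 -> V=8
t=11: input=3 -> V=0 FIRE

Answer: 0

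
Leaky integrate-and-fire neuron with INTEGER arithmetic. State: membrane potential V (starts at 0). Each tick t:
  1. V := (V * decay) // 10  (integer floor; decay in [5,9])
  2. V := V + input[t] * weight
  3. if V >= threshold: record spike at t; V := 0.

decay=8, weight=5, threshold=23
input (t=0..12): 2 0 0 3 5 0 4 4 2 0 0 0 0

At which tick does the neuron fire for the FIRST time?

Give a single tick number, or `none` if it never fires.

t=0: input=2 -> V=10
t=1: input=0 -> V=8
t=2: input=0 -> V=6
t=3: input=3 -> V=19
t=4: input=5 -> V=0 FIRE
t=5: input=0 -> V=0
t=6: input=4 -> V=20
t=7: input=4 -> V=0 FIRE
t=8: input=2 -> V=10
t=9: input=0 -> V=8
t=10: input=0 -> V=6
t=11: input=0 -> V=4
t=12: input=0 -> V=3

Answer: 4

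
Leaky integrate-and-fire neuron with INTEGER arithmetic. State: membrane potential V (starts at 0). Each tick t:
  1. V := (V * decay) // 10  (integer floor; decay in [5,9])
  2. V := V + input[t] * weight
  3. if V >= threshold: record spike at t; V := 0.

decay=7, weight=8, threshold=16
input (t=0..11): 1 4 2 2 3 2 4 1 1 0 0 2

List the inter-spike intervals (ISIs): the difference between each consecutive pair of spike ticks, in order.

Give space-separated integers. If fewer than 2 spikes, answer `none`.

Answer: 1 1 1 1 1 5

Derivation:
t=0: input=1 -> V=8
t=1: input=4 -> V=0 FIRE
t=2: input=2 -> V=0 FIRE
t=3: input=2 -> V=0 FIRE
t=4: input=3 -> V=0 FIRE
t=5: input=2 -> V=0 FIRE
t=6: input=4 -> V=0 FIRE
t=7: input=1 -> V=8
t=8: input=1 -> V=13
t=9: input=0 -> V=9
t=10: input=0 -> V=6
t=11: input=2 -> V=0 FIRE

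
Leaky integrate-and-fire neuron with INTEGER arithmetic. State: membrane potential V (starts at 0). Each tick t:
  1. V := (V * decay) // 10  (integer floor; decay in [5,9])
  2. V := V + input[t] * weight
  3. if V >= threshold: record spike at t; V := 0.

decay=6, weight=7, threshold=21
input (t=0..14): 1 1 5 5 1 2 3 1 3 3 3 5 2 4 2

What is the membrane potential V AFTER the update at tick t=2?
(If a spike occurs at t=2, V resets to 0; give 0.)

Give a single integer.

t=0: input=1 -> V=7
t=1: input=1 -> V=11
t=2: input=5 -> V=0 FIRE
t=3: input=5 -> V=0 FIRE
t=4: input=1 -> V=7
t=5: input=2 -> V=18
t=6: input=3 -> V=0 FIRE
t=7: input=1 -> V=7
t=8: input=3 -> V=0 FIRE
t=9: input=3 -> V=0 FIRE
t=10: input=3 -> V=0 FIRE
t=11: input=5 -> V=0 FIRE
t=12: input=2 -> V=14
t=13: input=4 -> V=0 FIRE
t=14: input=2 -> V=14

Answer: 0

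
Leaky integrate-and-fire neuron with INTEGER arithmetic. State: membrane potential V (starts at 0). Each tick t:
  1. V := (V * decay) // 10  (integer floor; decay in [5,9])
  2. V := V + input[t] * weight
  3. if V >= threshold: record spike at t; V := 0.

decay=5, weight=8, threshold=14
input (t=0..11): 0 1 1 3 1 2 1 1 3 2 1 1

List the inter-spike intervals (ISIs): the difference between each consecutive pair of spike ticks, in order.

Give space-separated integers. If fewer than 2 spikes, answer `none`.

t=0: input=0 -> V=0
t=1: input=1 -> V=8
t=2: input=1 -> V=12
t=3: input=3 -> V=0 FIRE
t=4: input=1 -> V=8
t=5: input=2 -> V=0 FIRE
t=6: input=1 -> V=8
t=7: input=1 -> V=12
t=8: input=3 -> V=0 FIRE
t=9: input=2 -> V=0 FIRE
t=10: input=1 -> V=8
t=11: input=1 -> V=12

Answer: 2 3 1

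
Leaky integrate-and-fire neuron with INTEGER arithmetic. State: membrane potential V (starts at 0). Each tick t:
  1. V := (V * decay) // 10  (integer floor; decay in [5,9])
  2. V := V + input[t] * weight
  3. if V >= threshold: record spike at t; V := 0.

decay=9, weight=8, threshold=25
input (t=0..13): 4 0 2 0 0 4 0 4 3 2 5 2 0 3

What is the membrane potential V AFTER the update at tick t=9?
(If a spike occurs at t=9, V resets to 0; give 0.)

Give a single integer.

Answer: 0

Derivation:
t=0: input=4 -> V=0 FIRE
t=1: input=0 -> V=0
t=2: input=2 -> V=16
t=3: input=0 -> V=14
t=4: input=0 -> V=12
t=5: input=4 -> V=0 FIRE
t=6: input=0 -> V=0
t=7: input=4 -> V=0 FIRE
t=8: input=3 -> V=24
t=9: input=2 -> V=0 FIRE
t=10: input=5 -> V=0 FIRE
t=11: input=2 -> V=16
t=12: input=0 -> V=14
t=13: input=3 -> V=0 FIRE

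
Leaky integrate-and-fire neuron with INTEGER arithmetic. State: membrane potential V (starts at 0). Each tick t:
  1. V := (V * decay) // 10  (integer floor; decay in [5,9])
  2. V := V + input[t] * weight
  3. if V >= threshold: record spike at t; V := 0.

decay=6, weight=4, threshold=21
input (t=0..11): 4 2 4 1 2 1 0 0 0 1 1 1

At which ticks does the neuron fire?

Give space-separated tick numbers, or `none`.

Answer: 2

Derivation:
t=0: input=4 -> V=16
t=1: input=2 -> V=17
t=2: input=4 -> V=0 FIRE
t=3: input=1 -> V=4
t=4: input=2 -> V=10
t=5: input=1 -> V=10
t=6: input=0 -> V=6
t=7: input=0 -> V=3
t=8: input=0 -> V=1
t=9: input=1 -> V=4
t=10: input=1 -> V=6
t=11: input=1 -> V=7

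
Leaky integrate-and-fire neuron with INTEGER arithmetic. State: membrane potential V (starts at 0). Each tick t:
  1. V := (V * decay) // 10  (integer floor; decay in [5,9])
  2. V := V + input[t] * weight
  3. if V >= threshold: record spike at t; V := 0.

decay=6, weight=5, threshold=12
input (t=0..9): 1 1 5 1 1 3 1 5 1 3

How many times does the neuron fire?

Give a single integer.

t=0: input=1 -> V=5
t=1: input=1 -> V=8
t=2: input=5 -> V=0 FIRE
t=3: input=1 -> V=5
t=4: input=1 -> V=8
t=5: input=3 -> V=0 FIRE
t=6: input=1 -> V=5
t=7: input=5 -> V=0 FIRE
t=8: input=1 -> V=5
t=9: input=3 -> V=0 FIRE

Answer: 4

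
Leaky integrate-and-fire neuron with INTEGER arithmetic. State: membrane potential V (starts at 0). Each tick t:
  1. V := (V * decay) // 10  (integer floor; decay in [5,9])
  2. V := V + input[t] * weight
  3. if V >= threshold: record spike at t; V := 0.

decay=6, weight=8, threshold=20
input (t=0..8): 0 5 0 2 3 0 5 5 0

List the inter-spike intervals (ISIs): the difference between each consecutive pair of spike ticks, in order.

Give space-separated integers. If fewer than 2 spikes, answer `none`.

t=0: input=0 -> V=0
t=1: input=5 -> V=0 FIRE
t=2: input=0 -> V=0
t=3: input=2 -> V=16
t=4: input=3 -> V=0 FIRE
t=5: input=0 -> V=0
t=6: input=5 -> V=0 FIRE
t=7: input=5 -> V=0 FIRE
t=8: input=0 -> V=0

Answer: 3 2 1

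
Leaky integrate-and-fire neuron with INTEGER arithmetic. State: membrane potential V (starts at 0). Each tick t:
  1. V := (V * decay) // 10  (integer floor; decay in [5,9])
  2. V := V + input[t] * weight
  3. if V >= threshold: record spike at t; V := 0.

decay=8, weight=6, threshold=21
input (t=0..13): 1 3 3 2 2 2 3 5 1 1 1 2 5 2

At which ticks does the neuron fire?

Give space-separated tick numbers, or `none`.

t=0: input=1 -> V=6
t=1: input=3 -> V=0 FIRE
t=2: input=3 -> V=18
t=3: input=2 -> V=0 FIRE
t=4: input=2 -> V=12
t=5: input=2 -> V=0 FIRE
t=6: input=3 -> V=18
t=7: input=5 -> V=0 FIRE
t=8: input=1 -> V=6
t=9: input=1 -> V=10
t=10: input=1 -> V=14
t=11: input=2 -> V=0 FIRE
t=12: input=5 -> V=0 FIRE
t=13: input=2 -> V=12

Answer: 1 3 5 7 11 12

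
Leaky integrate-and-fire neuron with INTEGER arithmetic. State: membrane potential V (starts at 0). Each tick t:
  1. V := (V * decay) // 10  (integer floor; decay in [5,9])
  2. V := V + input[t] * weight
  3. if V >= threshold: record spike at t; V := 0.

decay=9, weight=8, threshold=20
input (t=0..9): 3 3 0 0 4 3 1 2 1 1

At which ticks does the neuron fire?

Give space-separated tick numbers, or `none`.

Answer: 0 1 4 5 7

Derivation:
t=0: input=3 -> V=0 FIRE
t=1: input=3 -> V=0 FIRE
t=2: input=0 -> V=0
t=3: input=0 -> V=0
t=4: input=4 -> V=0 FIRE
t=5: input=3 -> V=0 FIRE
t=6: input=1 -> V=8
t=7: input=2 -> V=0 FIRE
t=8: input=1 -> V=8
t=9: input=1 -> V=15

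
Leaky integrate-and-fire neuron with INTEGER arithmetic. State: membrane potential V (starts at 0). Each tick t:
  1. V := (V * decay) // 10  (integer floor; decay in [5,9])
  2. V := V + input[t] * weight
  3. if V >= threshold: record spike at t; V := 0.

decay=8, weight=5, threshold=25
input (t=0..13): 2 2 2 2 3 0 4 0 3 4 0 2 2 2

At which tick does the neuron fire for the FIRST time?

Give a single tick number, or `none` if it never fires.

Answer: 3

Derivation:
t=0: input=2 -> V=10
t=1: input=2 -> V=18
t=2: input=2 -> V=24
t=3: input=2 -> V=0 FIRE
t=4: input=3 -> V=15
t=5: input=0 -> V=12
t=6: input=4 -> V=0 FIRE
t=7: input=0 -> V=0
t=8: input=3 -> V=15
t=9: input=4 -> V=0 FIRE
t=10: input=0 -> V=0
t=11: input=2 -> V=10
t=12: input=2 -> V=18
t=13: input=2 -> V=24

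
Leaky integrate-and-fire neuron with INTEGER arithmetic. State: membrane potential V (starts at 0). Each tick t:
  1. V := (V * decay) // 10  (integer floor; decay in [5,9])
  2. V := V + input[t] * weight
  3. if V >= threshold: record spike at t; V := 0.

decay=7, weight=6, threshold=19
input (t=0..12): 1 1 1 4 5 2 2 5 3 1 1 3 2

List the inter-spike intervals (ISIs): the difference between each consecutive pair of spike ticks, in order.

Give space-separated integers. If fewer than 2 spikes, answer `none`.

t=0: input=1 -> V=6
t=1: input=1 -> V=10
t=2: input=1 -> V=13
t=3: input=4 -> V=0 FIRE
t=4: input=5 -> V=0 FIRE
t=5: input=2 -> V=12
t=6: input=2 -> V=0 FIRE
t=7: input=5 -> V=0 FIRE
t=8: input=3 -> V=18
t=9: input=1 -> V=18
t=10: input=1 -> V=18
t=11: input=3 -> V=0 FIRE
t=12: input=2 -> V=12

Answer: 1 2 1 4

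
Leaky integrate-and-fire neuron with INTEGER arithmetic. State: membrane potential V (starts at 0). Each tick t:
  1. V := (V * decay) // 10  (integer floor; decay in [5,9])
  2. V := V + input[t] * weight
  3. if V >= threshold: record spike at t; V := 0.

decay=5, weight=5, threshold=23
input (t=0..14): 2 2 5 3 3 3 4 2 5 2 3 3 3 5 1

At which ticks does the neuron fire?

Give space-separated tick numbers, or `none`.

Answer: 2 5 8 11 13

Derivation:
t=0: input=2 -> V=10
t=1: input=2 -> V=15
t=2: input=5 -> V=0 FIRE
t=3: input=3 -> V=15
t=4: input=3 -> V=22
t=5: input=3 -> V=0 FIRE
t=6: input=4 -> V=20
t=7: input=2 -> V=20
t=8: input=5 -> V=0 FIRE
t=9: input=2 -> V=10
t=10: input=3 -> V=20
t=11: input=3 -> V=0 FIRE
t=12: input=3 -> V=15
t=13: input=5 -> V=0 FIRE
t=14: input=1 -> V=5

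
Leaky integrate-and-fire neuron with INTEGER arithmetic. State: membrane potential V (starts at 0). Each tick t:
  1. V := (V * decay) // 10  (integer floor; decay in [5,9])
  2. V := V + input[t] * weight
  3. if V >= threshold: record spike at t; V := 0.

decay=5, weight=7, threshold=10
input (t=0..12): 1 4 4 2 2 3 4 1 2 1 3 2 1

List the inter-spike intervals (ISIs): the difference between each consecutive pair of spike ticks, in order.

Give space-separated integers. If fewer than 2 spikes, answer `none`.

Answer: 1 1 1 1 1 2 2 1

Derivation:
t=0: input=1 -> V=7
t=1: input=4 -> V=0 FIRE
t=2: input=4 -> V=0 FIRE
t=3: input=2 -> V=0 FIRE
t=4: input=2 -> V=0 FIRE
t=5: input=3 -> V=0 FIRE
t=6: input=4 -> V=0 FIRE
t=7: input=1 -> V=7
t=8: input=2 -> V=0 FIRE
t=9: input=1 -> V=7
t=10: input=3 -> V=0 FIRE
t=11: input=2 -> V=0 FIRE
t=12: input=1 -> V=7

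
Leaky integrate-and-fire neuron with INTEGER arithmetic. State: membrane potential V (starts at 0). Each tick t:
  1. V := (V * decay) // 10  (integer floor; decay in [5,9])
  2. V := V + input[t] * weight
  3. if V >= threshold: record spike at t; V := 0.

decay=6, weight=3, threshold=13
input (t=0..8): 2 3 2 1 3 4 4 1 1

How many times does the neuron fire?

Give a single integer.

Answer: 2

Derivation:
t=0: input=2 -> V=6
t=1: input=3 -> V=12
t=2: input=2 -> V=0 FIRE
t=3: input=1 -> V=3
t=4: input=3 -> V=10
t=5: input=4 -> V=0 FIRE
t=6: input=4 -> V=12
t=7: input=1 -> V=10
t=8: input=1 -> V=9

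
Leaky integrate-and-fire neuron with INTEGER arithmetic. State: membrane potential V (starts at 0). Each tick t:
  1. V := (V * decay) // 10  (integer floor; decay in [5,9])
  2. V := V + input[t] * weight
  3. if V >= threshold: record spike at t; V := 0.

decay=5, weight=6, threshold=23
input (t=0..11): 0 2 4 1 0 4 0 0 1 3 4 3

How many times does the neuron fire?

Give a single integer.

t=0: input=0 -> V=0
t=1: input=2 -> V=12
t=2: input=4 -> V=0 FIRE
t=3: input=1 -> V=6
t=4: input=0 -> V=3
t=5: input=4 -> V=0 FIRE
t=6: input=0 -> V=0
t=7: input=0 -> V=0
t=8: input=1 -> V=6
t=9: input=3 -> V=21
t=10: input=4 -> V=0 FIRE
t=11: input=3 -> V=18

Answer: 3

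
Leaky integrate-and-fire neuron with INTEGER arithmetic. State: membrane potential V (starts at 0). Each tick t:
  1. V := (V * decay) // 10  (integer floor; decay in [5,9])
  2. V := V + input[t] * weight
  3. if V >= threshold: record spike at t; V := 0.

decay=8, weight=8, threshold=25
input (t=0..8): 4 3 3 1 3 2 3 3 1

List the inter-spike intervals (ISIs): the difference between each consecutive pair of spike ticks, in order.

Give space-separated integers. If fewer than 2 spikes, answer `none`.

Answer: 2 2 2 2

Derivation:
t=0: input=4 -> V=0 FIRE
t=1: input=3 -> V=24
t=2: input=3 -> V=0 FIRE
t=3: input=1 -> V=8
t=4: input=3 -> V=0 FIRE
t=5: input=2 -> V=16
t=6: input=3 -> V=0 FIRE
t=7: input=3 -> V=24
t=8: input=1 -> V=0 FIRE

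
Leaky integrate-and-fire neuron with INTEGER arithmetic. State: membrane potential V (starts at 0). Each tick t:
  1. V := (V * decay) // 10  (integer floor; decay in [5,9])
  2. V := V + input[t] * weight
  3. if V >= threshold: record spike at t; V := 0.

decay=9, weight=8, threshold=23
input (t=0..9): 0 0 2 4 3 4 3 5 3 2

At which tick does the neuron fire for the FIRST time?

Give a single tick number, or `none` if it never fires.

t=0: input=0 -> V=0
t=1: input=0 -> V=0
t=2: input=2 -> V=16
t=3: input=4 -> V=0 FIRE
t=4: input=3 -> V=0 FIRE
t=5: input=4 -> V=0 FIRE
t=6: input=3 -> V=0 FIRE
t=7: input=5 -> V=0 FIRE
t=8: input=3 -> V=0 FIRE
t=9: input=2 -> V=16

Answer: 3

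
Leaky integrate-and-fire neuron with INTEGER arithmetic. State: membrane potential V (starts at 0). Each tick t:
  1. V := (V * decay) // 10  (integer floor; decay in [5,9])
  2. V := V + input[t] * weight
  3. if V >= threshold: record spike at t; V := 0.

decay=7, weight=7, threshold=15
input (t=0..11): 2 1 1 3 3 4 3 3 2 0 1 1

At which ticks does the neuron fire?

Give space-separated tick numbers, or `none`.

t=0: input=2 -> V=14
t=1: input=1 -> V=0 FIRE
t=2: input=1 -> V=7
t=3: input=3 -> V=0 FIRE
t=4: input=3 -> V=0 FIRE
t=5: input=4 -> V=0 FIRE
t=6: input=3 -> V=0 FIRE
t=7: input=3 -> V=0 FIRE
t=8: input=2 -> V=14
t=9: input=0 -> V=9
t=10: input=1 -> V=13
t=11: input=1 -> V=0 FIRE

Answer: 1 3 4 5 6 7 11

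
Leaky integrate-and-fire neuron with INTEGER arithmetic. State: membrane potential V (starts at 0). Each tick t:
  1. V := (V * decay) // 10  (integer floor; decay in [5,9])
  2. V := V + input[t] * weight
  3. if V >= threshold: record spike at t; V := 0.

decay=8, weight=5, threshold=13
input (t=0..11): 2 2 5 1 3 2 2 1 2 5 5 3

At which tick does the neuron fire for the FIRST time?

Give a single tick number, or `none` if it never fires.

t=0: input=2 -> V=10
t=1: input=2 -> V=0 FIRE
t=2: input=5 -> V=0 FIRE
t=3: input=1 -> V=5
t=4: input=3 -> V=0 FIRE
t=5: input=2 -> V=10
t=6: input=2 -> V=0 FIRE
t=7: input=1 -> V=5
t=8: input=2 -> V=0 FIRE
t=9: input=5 -> V=0 FIRE
t=10: input=5 -> V=0 FIRE
t=11: input=3 -> V=0 FIRE

Answer: 1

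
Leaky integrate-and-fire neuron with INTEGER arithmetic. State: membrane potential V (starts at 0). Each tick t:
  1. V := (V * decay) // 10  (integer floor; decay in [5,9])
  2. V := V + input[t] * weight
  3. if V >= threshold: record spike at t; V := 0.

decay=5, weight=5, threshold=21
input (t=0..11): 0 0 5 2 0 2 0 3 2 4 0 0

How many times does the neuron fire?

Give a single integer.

t=0: input=0 -> V=0
t=1: input=0 -> V=0
t=2: input=5 -> V=0 FIRE
t=3: input=2 -> V=10
t=4: input=0 -> V=5
t=5: input=2 -> V=12
t=6: input=0 -> V=6
t=7: input=3 -> V=18
t=8: input=2 -> V=19
t=9: input=4 -> V=0 FIRE
t=10: input=0 -> V=0
t=11: input=0 -> V=0

Answer: 2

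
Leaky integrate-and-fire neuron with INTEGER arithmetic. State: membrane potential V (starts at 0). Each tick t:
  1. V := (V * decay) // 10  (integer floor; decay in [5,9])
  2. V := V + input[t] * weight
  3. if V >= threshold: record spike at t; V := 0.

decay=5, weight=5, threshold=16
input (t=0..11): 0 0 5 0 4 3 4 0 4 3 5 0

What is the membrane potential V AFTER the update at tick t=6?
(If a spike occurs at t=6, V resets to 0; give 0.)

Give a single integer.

Answer: 0

Derivation:
t=0: input=0 -> V=0
t=1: input=0 -> V=0
t=2: input=5 -> V=0 FIRE
t=3: input=0 -> V=0
t=4: input=4 -> V=0 FIRE
t=5: input=3 -> V=15
t=6: input=4 -> V=0 FIRE
t=7: input=0 -> V=0
t=8: input=4 -> V=0 FIRE
t=9: input=3 -> V=15
t=10: input=5 -> V=0 FIRE
t=11: input=0 -> V=0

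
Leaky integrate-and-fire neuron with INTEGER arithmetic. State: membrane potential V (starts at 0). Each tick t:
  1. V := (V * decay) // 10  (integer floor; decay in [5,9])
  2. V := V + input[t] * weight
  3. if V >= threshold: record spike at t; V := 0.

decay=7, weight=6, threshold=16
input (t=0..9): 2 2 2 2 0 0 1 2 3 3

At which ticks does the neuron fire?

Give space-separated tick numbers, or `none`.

t=0: input=2 -> V=12
t=1: input=2 -> V=0 FIRE
t=2: input=2 -> V=12
t=3: input=2 -> V=0 FIRE
t=4: input=0 -> V=0
t=5: input=0 -> V=0
t=6: input=1 -> V=6
t=7: input=2 -> V=0 FIRE
t=8: input=3 -> V=0 FIRE
t=9: input=3 -> V=0 FIRE

Answer: 1 3 7 8 9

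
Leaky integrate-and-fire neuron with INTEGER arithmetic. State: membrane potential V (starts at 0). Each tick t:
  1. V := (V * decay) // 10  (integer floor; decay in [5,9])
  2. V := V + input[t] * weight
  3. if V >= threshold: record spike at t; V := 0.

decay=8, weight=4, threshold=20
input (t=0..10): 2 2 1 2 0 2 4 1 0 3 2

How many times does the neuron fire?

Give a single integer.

t=0: input=2 -> V=8
t=1: input=2 -> V=14
t=2: input=1 -> V=15
t=3: input=2 -> V=0 FIRE
t=4: input=0 -> V=0
t=5: input=2 -> V=8
t=6: input=4 -> V=0 FIRE
t=7: input=1 -> V=4
t=8: input=0 -> V=3
t=9: input=3 -> V=14
t=10: input=2 -> V=19

Answer: 2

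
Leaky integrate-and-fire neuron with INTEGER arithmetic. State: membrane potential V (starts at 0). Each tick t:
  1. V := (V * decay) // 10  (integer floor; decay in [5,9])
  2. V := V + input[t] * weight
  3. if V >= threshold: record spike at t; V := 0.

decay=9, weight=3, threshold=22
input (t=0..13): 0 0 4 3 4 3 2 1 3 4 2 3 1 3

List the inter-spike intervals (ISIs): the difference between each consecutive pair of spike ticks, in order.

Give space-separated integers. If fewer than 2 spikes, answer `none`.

t=0: input=0 -> V=0
t=1: input=0 -> V=0
t=2: input=4 -> V=12
t=3: input=3 -> V=19
t=4: input=4 -> V=0 FIRE
t=5: input=3 -> V=9
t=6: input=2 -> V=14
t=7: input=1 -> V=15
t=8: input=3 -> V=0 FIRE
t=9: input=4 -> V=12
t=10: input=2 -> V=16
t=11: input=3 -> V=0 FIRE
t=12: input=1 -> V=3
t=13: input=3 -> V=11

Answer: 4 3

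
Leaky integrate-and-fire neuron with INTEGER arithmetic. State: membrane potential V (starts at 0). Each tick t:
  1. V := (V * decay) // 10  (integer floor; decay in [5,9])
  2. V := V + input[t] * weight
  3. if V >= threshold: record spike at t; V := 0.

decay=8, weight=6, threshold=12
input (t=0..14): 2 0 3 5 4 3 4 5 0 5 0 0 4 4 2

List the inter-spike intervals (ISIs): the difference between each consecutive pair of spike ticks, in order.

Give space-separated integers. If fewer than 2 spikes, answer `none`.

t=0: input=2 -> V=0 FIRE
t=1: input=0 -> V=0
t=2: input=3 -> V=0 FIRE
t=3: input=5 -> V=0 FIRE
t=4: input=4 -> V=0 FIRE
t=5: input=3 -> V=0 FIRE
t=6: input=4 -> V=0 FIRE
t=7: input=5 -> V=0 FIRE
t=8: input=0 -> V=0
t=9: input=5 -> V=0 FIRE
t=10: input=0 -> V=0
t=11: input=0 -> V=0
t=12: input=4 -> V=0 FIRE
t=13: input=4 -> V=0 FIRE
t=14: input=2 -> V=0 FIRE

Answer: 2 1 1 1 1 1 2 3 1 1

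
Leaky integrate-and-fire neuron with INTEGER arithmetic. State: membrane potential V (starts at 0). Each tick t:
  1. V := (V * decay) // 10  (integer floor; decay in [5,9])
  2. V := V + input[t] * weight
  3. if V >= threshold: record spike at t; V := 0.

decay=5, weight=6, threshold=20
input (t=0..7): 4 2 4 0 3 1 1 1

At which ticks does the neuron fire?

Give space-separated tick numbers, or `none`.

t=0: input=4 -> V=0 FIRE
t=1: input=2 -> V=12
t=2: input=4 -> V=0 FIRE
t=3: input=0 -> V=0
t=4: input=3 -> V=18
t=5: input=1 -> V=15
t=6: input=1 -> V=13
t=7: input=1 -> V=12

Answer: 0 2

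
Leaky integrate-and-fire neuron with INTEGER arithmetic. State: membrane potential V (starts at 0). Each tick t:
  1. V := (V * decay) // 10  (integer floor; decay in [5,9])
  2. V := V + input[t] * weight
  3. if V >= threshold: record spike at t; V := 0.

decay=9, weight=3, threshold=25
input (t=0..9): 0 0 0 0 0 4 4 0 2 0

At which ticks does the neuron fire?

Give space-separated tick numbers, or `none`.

Answer: none

Derivation:
t=0: input=0 -> V=0
t=1: input=0 -> V=0
t=2: input=0 -> V=0
t=3: input=0 -> V=0
t=4: input=0 -> V=0
t=5: input=4 -> V=12
t=6: input=4 -> V=22
t=7: input=0 -> V=19
t=8: input=2 -> V=23
t=9: input=0 -> V=20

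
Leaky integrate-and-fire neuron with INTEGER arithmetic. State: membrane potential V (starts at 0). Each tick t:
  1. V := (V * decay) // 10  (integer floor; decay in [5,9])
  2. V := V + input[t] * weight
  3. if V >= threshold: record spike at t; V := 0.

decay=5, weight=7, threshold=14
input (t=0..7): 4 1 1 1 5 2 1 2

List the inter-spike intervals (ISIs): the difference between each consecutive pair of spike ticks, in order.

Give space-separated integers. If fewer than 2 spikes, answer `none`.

Answer: 4 1 2

Derivation:
t=0: input=4 -> V=0 FIRE
t=1: input=1 -> V=7
t=2: input=1 -> V=10
t=3: input=1 -> V=12
t=4: input=5 -> V=0 FIRE
t=5: input=2 -> V=0 FIRE
t=6: input=1 -> V=7
t=7: input=2 -> V=0 FIRE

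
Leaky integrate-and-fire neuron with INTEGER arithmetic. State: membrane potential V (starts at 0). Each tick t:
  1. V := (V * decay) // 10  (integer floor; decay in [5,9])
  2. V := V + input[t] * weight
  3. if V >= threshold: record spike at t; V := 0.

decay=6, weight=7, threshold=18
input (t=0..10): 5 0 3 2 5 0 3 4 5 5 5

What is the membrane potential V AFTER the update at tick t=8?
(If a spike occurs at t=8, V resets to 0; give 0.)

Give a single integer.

Answer: 0

Derivation:
t=0: input=5 -> V=0 FIRE
t=1: input=0 -> V=0
t=2: input=3 -> V=0 FIRE
t=3: input=2 -> V=14
t=4: input=5 -> V=0 FIRE
t=5: input=0 -> V=0
t=6: input=3 -> V=0 FIRE
t=7: input=4 -> V=0 FIRE
t=8: input=5 -> V=0 FIRE
t=9: input=5 -> V=0 FIRE
t=10: input=5 -> V=0 FIRE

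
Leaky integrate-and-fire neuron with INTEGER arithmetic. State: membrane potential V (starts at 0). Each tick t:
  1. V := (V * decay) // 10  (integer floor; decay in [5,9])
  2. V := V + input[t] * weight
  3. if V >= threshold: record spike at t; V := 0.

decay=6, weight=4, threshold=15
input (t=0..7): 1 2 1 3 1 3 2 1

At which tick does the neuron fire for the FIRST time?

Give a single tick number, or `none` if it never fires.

t=0: input=1 -> V=4
t=1: input=2 -> V=10
t=2: input=1 -> V=10
t=3: input=3 -> V=0 FIRE
t=4: input=1 -> V=4
t=5: input=3 -> V=14
t=6: input=2 -> V=0 FIRE
t=7: input=1 -> V=4

Answer: 3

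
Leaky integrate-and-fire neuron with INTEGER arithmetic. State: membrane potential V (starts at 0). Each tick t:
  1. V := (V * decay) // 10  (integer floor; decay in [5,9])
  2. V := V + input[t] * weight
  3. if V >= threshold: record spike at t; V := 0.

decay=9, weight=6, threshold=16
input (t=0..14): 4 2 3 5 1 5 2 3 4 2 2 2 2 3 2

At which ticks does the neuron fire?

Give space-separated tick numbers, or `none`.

t=0: input=4 -> V=0 FIRE
t=1: input=2 -> V=12
t=2: input=3 -> V=0 FIRE
t=3: input=5 -> V=0 FIRE
t=4: input=1 -> V=6
t=5: input=5 -> V=0 FIRE
t=6: input=2 -> V=12
t=7: input=3 -> V=0 FIRE
t=8: input=4 -> V=0 FIRE
t=9: input=2 -> V=12
t=10: input=2 -> V=0 FIRE
t=11: input=2 -> V=12
t=12: input=2 -> V=0 FIRE
t=13: input=3 -> V=0 FIRE
t=14: input=2 -> V=12

Answer: 0 2 3 5 7 8 10 12 13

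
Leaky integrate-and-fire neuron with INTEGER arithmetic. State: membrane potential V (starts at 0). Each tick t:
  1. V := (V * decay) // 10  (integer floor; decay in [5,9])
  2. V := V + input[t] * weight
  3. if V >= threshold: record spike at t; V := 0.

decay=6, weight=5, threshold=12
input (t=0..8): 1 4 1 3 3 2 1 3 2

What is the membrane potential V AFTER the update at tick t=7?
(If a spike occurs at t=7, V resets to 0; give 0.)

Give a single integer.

t=0: input=1 -> V=5
t=1: input=4 -> V=0 FIRE
t=2: input=1 -> V=5
t=3: input=3 -> V=0 FIRE
t=4: input=3 -> V=0 FIRE
t=5: input=2 -> V=10
t=6: input=1 -> V=11
t=7: input=3 -> V=0 FIRE
t=8: input=2 -> V=10

Answer: 0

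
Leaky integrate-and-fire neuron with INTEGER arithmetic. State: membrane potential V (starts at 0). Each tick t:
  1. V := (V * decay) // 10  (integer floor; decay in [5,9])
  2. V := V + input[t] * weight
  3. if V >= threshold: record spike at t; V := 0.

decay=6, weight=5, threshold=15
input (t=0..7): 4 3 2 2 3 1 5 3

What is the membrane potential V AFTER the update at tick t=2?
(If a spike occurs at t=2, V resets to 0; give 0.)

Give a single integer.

Answer: 10

Derivation:
t=0: input=4 -> V=0 FIRE
t=1: input=3 -> V=0 FIRE
t=2: input=2 -> V=10
t=3: input=2 -> V=0 FIRE
t=4: input=3 -> V=0 FIRE
t=5: input=1 -> V=5
t=6: input=5 -> V=0 FIRE
t=7: input=3 -> V=0 FIRE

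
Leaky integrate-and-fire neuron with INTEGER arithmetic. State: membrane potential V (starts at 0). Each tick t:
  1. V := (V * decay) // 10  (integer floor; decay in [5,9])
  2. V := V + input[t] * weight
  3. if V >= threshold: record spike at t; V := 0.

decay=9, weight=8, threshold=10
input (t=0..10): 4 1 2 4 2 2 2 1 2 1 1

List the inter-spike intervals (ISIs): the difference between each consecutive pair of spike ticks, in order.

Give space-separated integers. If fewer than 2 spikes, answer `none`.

t=0: input=4 -> V=0 FIRE
t=1: input=1 -> V=8
t=2: input=2 -> V=0 FIRE
t=3: input=4 -> V=0 FIRE
t=4: input=2 -> V=0 FIRE
t=5: input=2 -> V=0 FIRE
t=6: input=2 -> V=0 FIRE
t=7: input=1 -> V=8
t=8: input=2 -> V=0 FIRE
t=9: input=1 -> V=8
t=10: input=1 -> V=0 FIRE

Answer: 2 1 1 1 1 2 2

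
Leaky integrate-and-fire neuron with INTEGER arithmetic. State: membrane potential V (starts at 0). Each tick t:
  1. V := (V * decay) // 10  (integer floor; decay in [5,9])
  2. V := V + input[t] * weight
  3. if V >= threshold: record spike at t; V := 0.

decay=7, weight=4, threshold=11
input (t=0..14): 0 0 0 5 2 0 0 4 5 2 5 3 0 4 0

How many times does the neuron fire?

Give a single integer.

t=0: input=0 -> V=0
t=1: input=0 -> V=0
t=2: input=0 -> V=0
t=3: input=5 -> V=0 FIRE
t=4: input=2 -> V=8
t=5: input=0 -> V=5
t=6: input=0 -> V=3
t=7: input=4 -> V=0 FIRE
t=8: input=5 -> V=0 FIRE
t=9: input=2 -> V=8
t=10: input=5 -> V=0 FIRE
t=11: input=3 -> V=0 FIRE
t=12: input=0 -> V=0
t=13: input=4 -> V=0 FIRE
t=14: input=0 -> V=0

Answer: 6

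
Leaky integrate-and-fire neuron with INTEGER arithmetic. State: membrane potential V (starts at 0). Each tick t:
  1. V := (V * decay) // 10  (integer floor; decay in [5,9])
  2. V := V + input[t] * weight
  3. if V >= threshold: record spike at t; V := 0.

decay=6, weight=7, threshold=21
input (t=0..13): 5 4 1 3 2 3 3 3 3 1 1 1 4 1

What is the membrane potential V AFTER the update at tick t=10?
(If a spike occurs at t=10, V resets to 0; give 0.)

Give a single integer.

t=0: input=5 -> V=0 FIRE
t=1: input=4 -> V=0 FIRE
t=2: input=1 -> V=7
t=3: input=3 -> V=0 FIRE
t=4: input=2 -> V=14
t=5: input=3 -> V=0 FIRE
t=6: input=3 -> V=0 FIRE
t=7: input=3 -> V=0 FIRE
t=8: input=3 -> V=0 FIRE
t=9: input=1 -> V=7
t=10: input=1 -> V=11
t=11: input=1 -> V=13
t=12: input=4 -> V=0 FIRE
t=13: input=1 -> V=7

Answer: 11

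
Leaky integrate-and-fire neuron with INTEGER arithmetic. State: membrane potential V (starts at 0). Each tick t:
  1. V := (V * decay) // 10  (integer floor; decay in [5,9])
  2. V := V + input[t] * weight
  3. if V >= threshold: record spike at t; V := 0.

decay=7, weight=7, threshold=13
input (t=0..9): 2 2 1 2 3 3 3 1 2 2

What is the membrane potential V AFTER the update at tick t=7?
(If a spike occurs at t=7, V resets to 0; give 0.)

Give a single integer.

Answer: 7

Derivation:
t=0: input=2 -> V=0 FIRE
t=1: input=2 -> V=0 FIRE
t=2: input=1 -> V=7
t=3: input=2 -> V=0 FIRE
t=4: input=3 -> V=0 FIRE
t=5: input=3 -> V=0 FIRE
t=6: input=3 -> V=0 FIRE
t=7: input=1 -> V=7
t=8: input=2 -> V=0 FIRE
t=9: input=2 -> V=0 FIRE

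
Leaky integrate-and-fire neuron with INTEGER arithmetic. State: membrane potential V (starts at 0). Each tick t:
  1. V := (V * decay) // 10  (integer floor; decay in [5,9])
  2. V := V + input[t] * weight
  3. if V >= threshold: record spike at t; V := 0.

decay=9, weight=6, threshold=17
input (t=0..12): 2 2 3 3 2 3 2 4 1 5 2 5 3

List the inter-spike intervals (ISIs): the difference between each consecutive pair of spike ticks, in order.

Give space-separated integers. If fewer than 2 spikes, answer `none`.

Answer: 1 1 2 2 2 2 1

Derivation:
t=0: input=2 -> V=12
t=1: input=2 -> V=0 FIRE
t=2: input=3 -> V=0 FIRE
t=3: input=3 -> V=0 FIRE
t=4: input=2 -> V=12
t=5: input=3 -> V=0 FIRE
t=6: input=2 -> V=12
t=7: input=4 -> V=0 FIRE
t=8: input=1 -> V=6
t=9: input=5 -> V=0 FIRE
t=10: input=2 -> V=12
t=11: input=5 -> V=0 FIRE
t=12: input=3 -> V=0 FIRE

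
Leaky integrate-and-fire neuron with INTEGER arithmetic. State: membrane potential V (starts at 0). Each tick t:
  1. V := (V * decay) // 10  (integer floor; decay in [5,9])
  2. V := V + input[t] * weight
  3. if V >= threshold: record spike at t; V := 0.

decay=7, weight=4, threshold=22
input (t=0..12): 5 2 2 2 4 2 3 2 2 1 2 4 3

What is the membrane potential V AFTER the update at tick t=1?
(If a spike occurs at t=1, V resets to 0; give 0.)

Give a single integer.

t=0: input=5 -> V=20
t=1: input=2 -> V=0 FIRE
t=2: input=2 -> V=8
t=3: input=2 -> V=13
t=4: input=4 -> V=0 FIRE
t=5: input=2 -> V=8
t=6: input=3 -> V=17
t=7: input=2 -> V=19
t=8: input=2 -> V=21
t=9: input=1 -> V=18
t=10: input=2 -> V=20
t=11: input=4 -> V=0 FIRE
t=12: input=3 -> V=12

Answer: 0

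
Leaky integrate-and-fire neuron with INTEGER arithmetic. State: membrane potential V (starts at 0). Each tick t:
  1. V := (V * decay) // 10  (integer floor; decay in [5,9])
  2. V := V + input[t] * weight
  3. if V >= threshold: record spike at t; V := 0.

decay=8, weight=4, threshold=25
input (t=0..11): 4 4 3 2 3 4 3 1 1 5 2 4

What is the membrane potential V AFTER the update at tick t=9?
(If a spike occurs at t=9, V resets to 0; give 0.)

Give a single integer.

t=0: input=4 -> V=16
t=1: input=4 -> V=0 FIRE
t=2: input=3 -> V=12
t=3: input=2 -> V=17
t=4: input=3 -> V=0 FIRE
t=5: input=4 -> V=16
t=6: input=3 -> V=24
t=7: input=1 -> V=23
t=8: input=1 -> V=22
t=9: input=5 -> V=0 FIRE
t=10: input=2 -> V=8
t=11: input=4 -> V=22

Answer: 0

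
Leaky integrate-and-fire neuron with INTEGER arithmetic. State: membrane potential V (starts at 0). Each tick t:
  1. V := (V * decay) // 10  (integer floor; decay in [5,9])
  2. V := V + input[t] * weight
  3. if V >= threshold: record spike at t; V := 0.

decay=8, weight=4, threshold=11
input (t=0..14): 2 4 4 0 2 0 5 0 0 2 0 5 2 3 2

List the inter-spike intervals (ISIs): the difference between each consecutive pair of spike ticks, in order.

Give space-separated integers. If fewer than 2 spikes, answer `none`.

t=0: input=2 -> V=8
t=1: input=4 -> V=0 FIRE
t=2: input=4 -> V=0 FIRE
t=3: input=0 -> V=0
t=4: input=2 -> V=8
t=5: input=0 -> V=6
t=6: input=5 -> V=0 FIRE
t=7: input=0 -> V=0
t=8: input=0 -> V=0
t=9: input=2 -> V=8
t=10: input=0 -> V=6
t=11: input=5 -> V=0 FIRE
t=12: input=2 -> V=8
t=13: input=3 -> V=0 FIRE
t=14: input=2 -> V=8

Answer: 1 4 5 2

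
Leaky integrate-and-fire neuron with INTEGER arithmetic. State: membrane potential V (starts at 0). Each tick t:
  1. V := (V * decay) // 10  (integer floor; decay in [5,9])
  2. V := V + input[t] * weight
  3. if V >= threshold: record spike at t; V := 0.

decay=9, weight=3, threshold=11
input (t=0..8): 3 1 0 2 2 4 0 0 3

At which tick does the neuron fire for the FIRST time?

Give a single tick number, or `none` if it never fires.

t=0: input=3 -> V=9
t=1: input=1 -> V=0 FIRE
t=2: input=0 -> V=0
t=3: input=2 -> V=6
t=4: input=2 -> V=0 FIRE
t=5: input=4 -> V=0 FIRE
t=6: input=0 -> V=0
t=7: input=0 -> V=0
t=8: input=3 -> V=9

Answer: 1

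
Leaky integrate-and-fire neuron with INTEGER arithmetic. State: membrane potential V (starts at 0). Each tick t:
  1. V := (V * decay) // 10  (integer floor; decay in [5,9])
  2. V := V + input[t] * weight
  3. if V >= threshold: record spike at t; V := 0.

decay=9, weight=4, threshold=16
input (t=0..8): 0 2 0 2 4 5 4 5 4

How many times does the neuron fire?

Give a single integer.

Answer: 5

Derivation:
t=0: input=0 -> V=0
t=1: input=2 -> V=8
t=2: input=0 -> V=7
t=3: input=2 -> V=14
t=4: input=4 -> V=0 FIRE
t=5: input=5 -> V=0 FIRE
t=6: input=4 -> V=0 FIRE
t=7: input=5 -> V=0 FIRE
t=8: input=4 -> V=0 FIRE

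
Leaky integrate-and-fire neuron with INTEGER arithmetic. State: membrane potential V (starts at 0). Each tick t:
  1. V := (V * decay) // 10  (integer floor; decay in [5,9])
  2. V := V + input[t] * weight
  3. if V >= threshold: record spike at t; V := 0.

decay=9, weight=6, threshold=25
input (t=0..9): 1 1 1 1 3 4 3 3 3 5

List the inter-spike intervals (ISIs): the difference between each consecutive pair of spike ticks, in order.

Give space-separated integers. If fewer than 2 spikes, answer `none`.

Answer: 2 2 1

Derivation:
t=0: input=1 -> V=6
t=1: input=1 -> V=11
t=2: input=1 -> V=15
t=3: input=1 -> V=19
t=4: input=3 -> V=0 FIRE
t=5: input=4 -> V=24
t=6: input=3 -> V=0 FIRE
t=7: input=3 -> V=18
t=8: input=3 -> V=0 FIRE
t=9: input=5 -> V=0 FIRE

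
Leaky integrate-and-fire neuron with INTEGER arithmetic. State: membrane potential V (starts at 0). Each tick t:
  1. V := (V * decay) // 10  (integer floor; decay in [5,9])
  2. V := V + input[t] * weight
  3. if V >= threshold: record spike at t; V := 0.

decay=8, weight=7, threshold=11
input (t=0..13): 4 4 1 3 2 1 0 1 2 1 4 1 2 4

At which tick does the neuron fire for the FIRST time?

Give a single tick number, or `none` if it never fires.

Answer: 0

Derivation:
t=0: input=4 -> V=0 FIRE
t=1: input=4 -> V=0 FIRE
t=2: input=1 -> V=7
t=3: input=3 -> V=0 FIRE
t=4: input=2 -> V=0 FIRE
t=5: input=1 -> V=7
t=6: input=0 -> V=5
t=7: input=1 -> V=0 FIRE
t=8: input=2 -> V=0 FIRE
t=9: input=1 -> V=7
t=10: input=4 -> V=0 FIRE
t=11: input=1 -> V=7
t=12: input=2 -> V=0 FIRE
t=13: input=4 -> V=0 FIRE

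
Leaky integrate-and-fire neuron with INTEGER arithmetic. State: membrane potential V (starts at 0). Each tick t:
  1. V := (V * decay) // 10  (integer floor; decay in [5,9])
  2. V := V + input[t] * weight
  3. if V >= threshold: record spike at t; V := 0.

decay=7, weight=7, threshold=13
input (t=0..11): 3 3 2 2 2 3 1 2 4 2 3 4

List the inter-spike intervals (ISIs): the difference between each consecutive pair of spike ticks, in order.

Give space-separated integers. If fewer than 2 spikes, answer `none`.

Answer: 1 1 1 1 1 2 1 1 1 1

Derivation:
t=0: input=3 -> V=0 FIRE
t=1: input=3 -> V=0 FIRE
t=2: input=2 -> V=0 FIRE
t=3: input=2 -> V=0 FIRE
t=4: input=2 -> V=0 FIRE
t=5: input=3 -> V=0 FIRE
t=6: input=1 -> V=7
t=7: input=2 -> V=0 FIRE
t=8: input=4 -> V=0 FIRE
t=9: input=2 -> V=0 FIRE
t=10: input=3 -> V=0 FIRE
t=11: input=4 -> V=0 FIRE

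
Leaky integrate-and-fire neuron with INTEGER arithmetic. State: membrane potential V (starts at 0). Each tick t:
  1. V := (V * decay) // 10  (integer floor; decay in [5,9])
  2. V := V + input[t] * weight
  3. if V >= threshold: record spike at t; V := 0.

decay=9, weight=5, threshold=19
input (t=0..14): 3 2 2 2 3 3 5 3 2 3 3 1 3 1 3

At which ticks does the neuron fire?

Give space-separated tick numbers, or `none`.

Answer: 1 3 5 6 8 10 12 14

Derivation:
t=0: input=3 -> V=15
t=1: input=2 -> V=0 FIRE
t=2: input=2 -> V=10
t=3: input=2 -> V=0 FIRE
t=4: input=3 -> V=15
t=5: input=3 -> V=0 FIRE
t=6: input=5 -> V=0 FIRE
t=7: input=3 -> V=15
t=8: input=2 -> V=0 FIRE
t=9: input=3 -> V=15
t=10: input=3 -> V=0 FIRE
t=11: input=1 -> V=5
t=12: input=3 -> V=0 FIRE
t=13: input=1 -> V=5
t=14: input=3 -> V=0 FIRE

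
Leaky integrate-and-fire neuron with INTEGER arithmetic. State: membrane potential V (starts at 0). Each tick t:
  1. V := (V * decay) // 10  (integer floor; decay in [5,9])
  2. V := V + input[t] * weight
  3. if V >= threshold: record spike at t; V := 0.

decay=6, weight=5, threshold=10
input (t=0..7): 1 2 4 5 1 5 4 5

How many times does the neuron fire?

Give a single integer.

Answer: 6

Derivation:
t=0: input=1 -> V=5
t=1: input=2 -> V=0 FIRE
t=2: input=4 -> V=0 FIRE
t=3: input=5 -> V=0 FIRE
t=4: input=1 -> V=5
t=5: input=5 -> V=0 FIRE
t=6: input=4 -> V=0 FIRE
t=7: input=5 -> V=0 FIRE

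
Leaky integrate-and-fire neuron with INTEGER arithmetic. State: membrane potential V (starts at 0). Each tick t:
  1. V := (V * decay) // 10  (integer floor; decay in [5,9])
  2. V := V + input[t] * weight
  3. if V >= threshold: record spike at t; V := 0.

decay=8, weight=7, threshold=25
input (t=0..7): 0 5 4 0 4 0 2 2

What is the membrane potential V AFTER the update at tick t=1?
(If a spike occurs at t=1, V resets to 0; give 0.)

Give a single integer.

Answer: 0

Derivation:
t=0: input=0 -> V=0
t=1: input=5 -> V=0 FIRE
t=2: input=4 -> V=0 FIRE
t=3: input=0 -> V=0
t=4: input=4 -> V=0 FIRE
t=5: input=0 -> V=0
t=6: input=2 -> V=14
t=7: input=2 -> V=0 FIRE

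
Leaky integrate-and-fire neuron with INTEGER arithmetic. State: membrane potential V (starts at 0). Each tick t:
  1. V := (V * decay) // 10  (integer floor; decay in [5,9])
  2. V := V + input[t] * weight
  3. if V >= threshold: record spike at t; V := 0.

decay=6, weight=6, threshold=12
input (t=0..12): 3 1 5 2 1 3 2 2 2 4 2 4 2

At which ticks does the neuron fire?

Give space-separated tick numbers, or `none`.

Answer: 0 2 3 5 6 7 8 9 10 11 12

Derivation:
t=0: input=3 -> V=0 FIRE
t=1: input=1 -> V=6
t=2: input=5 -> V=0 FIRE
t=3: input=2 -> V=0 FIRE
t=4: input=1 -> V=6
t=5: input=3 -> V=0 FIRE
t=6: input=2 -> V=0 FIRE
t=7: input=2 -> V=0 FIRE
t=8: input=2 -> V=0 FIRE
t=9: input=4 -> V=0 FIRE
t=10: input=2 -> V=0 FIRE
t=11: input=4 -> V=0 FIRE
t=12: input=2 -> V=0 FIRE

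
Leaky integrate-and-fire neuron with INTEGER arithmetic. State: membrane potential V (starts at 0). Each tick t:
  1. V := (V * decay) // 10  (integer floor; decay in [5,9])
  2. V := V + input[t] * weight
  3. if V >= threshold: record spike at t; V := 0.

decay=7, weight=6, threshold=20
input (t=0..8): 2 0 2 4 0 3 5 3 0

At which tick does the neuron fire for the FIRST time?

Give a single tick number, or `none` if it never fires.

Answer: 3

Derivation:
t=0: input=2 -> V=12
t=1: input=0 -> V=8
t=2: input=2 -> V=17
t=3: input=4 -> V=0 FIRE
t=4: input=0 -> V=0
t=5: input=3 -> V=18
t=6: input=5 -> V=0 FIRE
t=7: input=3 -> V=18
t=8: input=0 -> V=12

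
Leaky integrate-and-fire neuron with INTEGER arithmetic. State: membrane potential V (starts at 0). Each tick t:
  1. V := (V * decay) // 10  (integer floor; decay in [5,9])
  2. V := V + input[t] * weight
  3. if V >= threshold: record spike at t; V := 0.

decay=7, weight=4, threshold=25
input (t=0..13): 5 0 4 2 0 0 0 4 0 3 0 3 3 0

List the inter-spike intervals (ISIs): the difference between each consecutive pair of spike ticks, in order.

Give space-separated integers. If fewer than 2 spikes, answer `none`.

Answer: 10

Derivation:
t=0: input=5 -> V=20
t=1: input=0 -> V=14
t=2: input=4 -> V=0 FIRE
t=3: input=2 -> V=8
t=4: input=0 -> V=5
t=5: input=0 -> V=3
t=6: input=0 -> V=2
t=7: input=4 -> V=17
t=8: input=0 -> V=11
t=9: input=3 -> V=19
t=10: input=0 -> V=13
t=11: input=3 -> V=21
t=12: input=3 -> V=0 FIRE
t=13: input=0 -> V=0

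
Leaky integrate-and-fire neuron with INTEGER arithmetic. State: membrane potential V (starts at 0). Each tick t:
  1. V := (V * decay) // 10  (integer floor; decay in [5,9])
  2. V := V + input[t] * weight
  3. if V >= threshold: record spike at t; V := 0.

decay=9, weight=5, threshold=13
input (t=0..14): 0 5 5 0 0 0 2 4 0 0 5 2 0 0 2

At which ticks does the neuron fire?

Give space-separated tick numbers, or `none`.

t=0: input=0 -> V=0
t=1: input=5 -> V=0 FIRE
t=2: input=5 -> V=0 FIRE
t=3: input=0 -> V=0
t=4: input=0 -> V=0
t=5: input=0 -> V=0
t=6: input=2 -> V=10
t=7: input=4 -> V=0 FIRE
t=8: input=0 -> V=0
t=9: input=0 -> V=0
t=10: input=5 -> V=0 FIRE
t=11: input=2 -> V=10
t=12: input=0 -> V=9
t=13: input=0 -> V=8
t=14: input=2 -> V=0 FIRE

Answer: 1 2 7 10 14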